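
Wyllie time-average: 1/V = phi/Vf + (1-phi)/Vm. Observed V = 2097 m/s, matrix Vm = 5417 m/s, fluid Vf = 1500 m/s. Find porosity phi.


1/V - 1/Vm = 1/2097 - 1/5417 = 0.00029227
1/Vf - 1/Vm = 1/1500 - 1/5417 = 0.00048206
phi = 0.00029227 / 0.00048206 = 0.6063

0.6063


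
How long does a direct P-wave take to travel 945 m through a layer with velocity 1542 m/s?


t = x / V
= 945 / 1542
= 0.6128 s

0.6128


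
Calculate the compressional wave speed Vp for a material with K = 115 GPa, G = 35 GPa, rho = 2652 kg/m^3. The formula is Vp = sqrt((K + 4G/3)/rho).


First compute the effective modulus:
K + 4G/3 = 115e9 + 4*35e9/3 = 161666666666.67 Pa
Then divide by density:
161666666666.67 / 2652 = 60960281.5485 Pa/(kg/m^3)
Take the square root:
Vp = sqrt(60960281.5485) = 7807.71 m/s

7807.71


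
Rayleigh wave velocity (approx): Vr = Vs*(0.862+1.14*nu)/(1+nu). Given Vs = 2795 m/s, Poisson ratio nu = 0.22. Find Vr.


Numerator factor = 0.862 + 1.14*0.22 = 1.1128
Denominator = 1 + 0.22 = 1.22
Vr = 2795 * 1.1128 / 1.22 = 2549.41 m/s

2549.41


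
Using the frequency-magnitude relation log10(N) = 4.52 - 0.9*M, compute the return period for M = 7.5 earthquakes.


log10(N) = 4.52 - 0.9*7.5 = -2.23
N = 10^-2.23 = 0.005888
T = 1/N = 1/0.005888 = 169.8244 years

169.8244


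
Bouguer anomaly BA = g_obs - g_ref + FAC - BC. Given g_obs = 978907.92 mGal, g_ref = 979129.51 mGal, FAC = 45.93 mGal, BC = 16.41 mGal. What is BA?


BA = g_obs - g_ref + FAC - BC
= 978907.92 - 979129.51 + 45.93 - 16.41
= -192.07 mGal

-192.07


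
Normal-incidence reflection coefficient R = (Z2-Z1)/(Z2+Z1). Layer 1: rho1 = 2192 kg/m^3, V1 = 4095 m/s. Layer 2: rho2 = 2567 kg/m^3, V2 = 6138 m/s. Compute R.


Z1 = 2192 * 4095 = 8976240
Z2 = 2567 * 6138 = 15756246
R = (15756246 - 8976240) / (15756246 + 8976240) = 6780006 / 24732486 = 0.2741

0.2741


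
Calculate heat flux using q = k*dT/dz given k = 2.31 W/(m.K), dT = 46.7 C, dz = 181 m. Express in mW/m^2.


q = k * dT / dz * 1000
= 2.31 * 46.7 / 181 * 1000
= 0.596006 * 1000
= 596.0055 mW/m^2

596.0055


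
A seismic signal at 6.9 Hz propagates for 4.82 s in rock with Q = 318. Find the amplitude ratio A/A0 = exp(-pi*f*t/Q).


pi*f*t/Q = pi*6.9*4.82/318 = 0.328563
A/A0 = exp(-0.328563) = 0.719957

0.719957


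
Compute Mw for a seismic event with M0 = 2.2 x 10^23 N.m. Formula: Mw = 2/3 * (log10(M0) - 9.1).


log10(M0) = log10(2.2 x 10^23) = 23.3424
Mw = 2/3 * (23.3424 - 9.1)
= 2/3 * 14.2424
= 9.49

9.49


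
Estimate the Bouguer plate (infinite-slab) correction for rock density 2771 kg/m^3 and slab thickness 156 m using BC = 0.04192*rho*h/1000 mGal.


BC = 0.04192 * rho * h / 1000
= 0.04192 * 2771 * 156 / 1000
= 18.121 mGal

18.121


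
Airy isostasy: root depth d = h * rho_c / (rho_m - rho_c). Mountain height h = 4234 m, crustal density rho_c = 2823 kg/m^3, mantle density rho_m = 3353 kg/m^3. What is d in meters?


rho_m - rho_c = 3353 - 2823 = 530
d = 4234 * 2823 / 530
= 11952582 / 530
= 22552.04 m

22552.04


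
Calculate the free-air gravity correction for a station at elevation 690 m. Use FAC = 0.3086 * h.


FAC = 0.3086 * h
= 0.3086 * 690
= 212.934 mGal

212.934


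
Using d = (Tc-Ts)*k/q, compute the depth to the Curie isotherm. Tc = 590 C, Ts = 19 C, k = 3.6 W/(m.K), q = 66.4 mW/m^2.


T_Curie - T_surf = 590 - 19 = 571 C
Convert q to W/m^2: 66.4 mW/m^2 = 0.0664 W/m^2
d = 571 * 3.6 / 0.0664 = 30957.83 m

30957.83


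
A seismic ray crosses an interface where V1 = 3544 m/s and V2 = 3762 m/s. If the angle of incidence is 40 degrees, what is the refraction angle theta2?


sin(theta1) = sin(40 deg) = 0.642788
sin(theta2) = V2/V1 * sin(theta1) = 3762/3544 * 0.642788 = 0.682327
theta2 = arcsin(0.682327) = 43.0258 degrees

43.0258


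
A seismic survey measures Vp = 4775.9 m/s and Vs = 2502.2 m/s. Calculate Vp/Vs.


Vp/Vs = 4775.9 / 2502.2
= 1.9087

1.9087


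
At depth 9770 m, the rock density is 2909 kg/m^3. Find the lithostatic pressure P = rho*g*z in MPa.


P = rho * g * z / 1e6
= 2909 * 9.81 * 9770 / 1e6
= 278809323.3 / 1e6
= 278.8093 MPa

278.8093


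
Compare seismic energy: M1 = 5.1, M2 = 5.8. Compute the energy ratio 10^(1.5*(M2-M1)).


M2 - M1 = 5.8 - 5.1 = 0.7
1.5 * 0.7 = 1.05
ratio = 10^1.05 = 11.22

11.22


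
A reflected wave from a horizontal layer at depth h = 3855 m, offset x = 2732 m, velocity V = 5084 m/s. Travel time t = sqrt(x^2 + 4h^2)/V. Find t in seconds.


x^2 + 4h^2 = 2732^2 + 4*3855^2 = 7463824 + 59444100 = 66907924
sqrt(66907924) = 8179.7264
t = 8179.7264 / 5084 = 1.6089 s

1.6089


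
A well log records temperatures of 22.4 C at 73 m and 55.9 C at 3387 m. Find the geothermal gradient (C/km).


dT = 55.9 - 22.4 = 33.5 C
dz = 3387 - 73 = 3314 m
gradient = dT/dz * 1000 = 33.5/3314 * 1000 = 10.1086 C/km

10.1086


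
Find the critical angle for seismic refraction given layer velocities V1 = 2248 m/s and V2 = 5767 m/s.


V1/V2 = 2248/5767 = 0.389804
theta_c = arcsin(0.389804) = 22.9423 degrees

22.9423


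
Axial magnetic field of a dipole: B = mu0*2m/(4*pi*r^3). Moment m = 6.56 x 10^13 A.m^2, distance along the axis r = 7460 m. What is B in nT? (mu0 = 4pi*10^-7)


m = 6.56 x 10^13 = 65600000000000 A.m^2
2m = 131200000000000 A.m^2
r^3 = 7460^3 = 415160936000
B = (4pi*10^-7) * 131200000000000 / (4*pi * 415160936000) * 1e9
= 164870782.460392 / 5217066186380.25 * 1e9
= 31602.2026 nT

31602.2026


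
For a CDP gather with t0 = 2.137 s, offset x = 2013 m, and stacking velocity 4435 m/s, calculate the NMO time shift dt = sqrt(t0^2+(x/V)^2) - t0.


x/Vnmo = 2013/4435 = 0.45389
(x/Vnmo)^2 = 0.206016
t0^2 = 4.566769
sqrt(4.566769 + 0.206016) = 2.18467
dt = 2.18467 - 2.137 = 0.04767

0.04767


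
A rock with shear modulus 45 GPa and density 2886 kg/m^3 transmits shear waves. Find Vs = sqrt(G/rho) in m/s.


Convert G to Pa: G = 45e9 Pa
Compute G/rho = 45e9 / 2886 = 15592515.5925
Vs = sqrt(15592515.5925) = 3948.74 m/s

3948.74


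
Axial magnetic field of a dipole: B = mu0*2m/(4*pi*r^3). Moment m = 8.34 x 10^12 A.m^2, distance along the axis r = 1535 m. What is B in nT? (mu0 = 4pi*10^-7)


m = 8.34 x 10^12 = 8340000000000 A.m^2
2m = 16680000000000 A.m^2
r^3 = 1535^3 = 3616805375
B = (4pi*10^-7) * 16680000000000 / (4*pi * 3616805375) * 1e9
= 20960706.184751 / 45450116782.26 * 1e9
= 461180.4692 nT

461180.4692


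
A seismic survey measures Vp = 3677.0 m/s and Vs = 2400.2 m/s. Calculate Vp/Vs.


Vp/Vs = 3677.0 / 2400.2
= 1.532

1.532


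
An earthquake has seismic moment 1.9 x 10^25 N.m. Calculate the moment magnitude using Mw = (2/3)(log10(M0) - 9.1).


log10(M0) = log10(1.9 x 10^25) = 25.2788
Mw = 2/3 * (25.2788 - 9.1)
= 2/3 * 16.1788
= 10.79

10.79


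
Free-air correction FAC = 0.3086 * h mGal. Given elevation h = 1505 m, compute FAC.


FAC = 0.3086 * h
= 0.3086 * 1505
= 464.443 mGal

464.443


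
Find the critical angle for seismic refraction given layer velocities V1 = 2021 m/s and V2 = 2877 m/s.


V1/V2 = 2021/2877 = 0.702468
theta_c = arcsin(0.702468) = 44.6253 degrees

44.6253


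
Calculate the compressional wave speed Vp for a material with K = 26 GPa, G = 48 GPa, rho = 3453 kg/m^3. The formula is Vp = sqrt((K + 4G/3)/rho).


First compute the effective modulus:
K + 4G/3 = 26e9 + 4*48e9/3 = 90000000000.0 Pa
Then divide by density:
90000000000.0 / 3453 = 26064291.9201 Pa/(kg/m^3)
Take the square root:
Vp = sqrt(26064291.9201) = 5105.32 m/s

5105.32


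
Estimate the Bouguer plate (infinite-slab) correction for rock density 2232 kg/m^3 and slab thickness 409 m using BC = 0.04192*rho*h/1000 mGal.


BC = 0.04192 * rho * h / 1000
= 0.04192 * 2232 * 409 / 1000
= 38.2683 mGal

38.2683


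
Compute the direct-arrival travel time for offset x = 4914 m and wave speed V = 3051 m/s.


t = x / V
= 4914 / 3051
= 1.6106 s

1.6106


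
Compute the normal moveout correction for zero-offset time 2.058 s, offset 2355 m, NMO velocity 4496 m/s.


x/Vnmo = 2355/4496 = 0.523799
(x/Vnmo)^2 = 0.274365
t0^2 = 4.235364
sqrt(4.235364 + 0.274365) = 2.123612
dt = 2.123612 - 2.058 = 0.065612

0.065612


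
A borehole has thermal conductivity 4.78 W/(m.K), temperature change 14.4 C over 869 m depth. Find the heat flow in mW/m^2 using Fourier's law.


q = k * dT / dz * 1000
= 4.78 * 14.4 / 869 * 1000
= 0.079208 * 1000
= 79.2083 mW/m^2

79.2083


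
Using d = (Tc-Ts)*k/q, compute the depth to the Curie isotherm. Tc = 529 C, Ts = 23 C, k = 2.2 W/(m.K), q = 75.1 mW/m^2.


T_Curie - T_surf = 529 - 23 = 506 C
Convert q to W/m^2: 75.1 mW/m^2 = 0.0751 W/m^2
d = 506 * 2.2 / 0.0751 = 14822.9 m

14822.9


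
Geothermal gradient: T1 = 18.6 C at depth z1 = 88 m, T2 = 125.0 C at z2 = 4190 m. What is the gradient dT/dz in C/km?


dT = 125.0 - 18.6 = 106.4 C
dz = 4190 - 88 = 4102 m
gradient = dT/dz * 1000 = 106.4/4102 * 1000 = 25.9386 C/km

25.9386


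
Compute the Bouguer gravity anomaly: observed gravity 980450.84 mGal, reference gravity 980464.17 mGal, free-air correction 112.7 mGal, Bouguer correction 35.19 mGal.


BA = g_obs - g_ref + FAC - BC
= 980450.84 - 980464.17 + 112.7 - 35.19
= 64.18 mGal

64.18


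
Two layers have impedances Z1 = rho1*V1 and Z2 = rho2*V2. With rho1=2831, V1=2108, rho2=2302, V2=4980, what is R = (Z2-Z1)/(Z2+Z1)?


Z1 = 2831 * 2108 = 5967748
Z2 = 2302 * 4980 = 11463960
R = (11463960 - 5967748) / (11463960 + 5967748) = 5496212 / 17431708 = 0.3153

0.3153


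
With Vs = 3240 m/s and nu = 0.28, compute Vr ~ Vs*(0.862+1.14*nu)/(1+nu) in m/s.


Numerator factor = 0.862 + 1.14*0.28 = 1.1812
Denominator = 1 + 0.28 = 1.28
Vr = 3240 * 1.1812 / 1.28 = 2989.91 m/s

2989.91


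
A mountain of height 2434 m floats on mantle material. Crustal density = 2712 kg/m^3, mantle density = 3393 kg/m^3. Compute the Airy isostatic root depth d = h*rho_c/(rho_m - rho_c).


rho_m - rho_c = 3393 - 2712 = 681
d = 2434 * 2712 / 681
= 6601008 / 681
= 9693.11 m

9693.11


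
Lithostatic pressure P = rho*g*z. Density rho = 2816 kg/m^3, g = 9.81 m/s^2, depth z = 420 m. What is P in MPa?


P = rho * g * z / 1e6
= 2816 * 9.81 * 420 / 1e6
= 11602483.2 / 1e6
= 11.6025 MPa

11.6025


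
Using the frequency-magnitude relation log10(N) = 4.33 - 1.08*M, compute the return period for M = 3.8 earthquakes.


log10(N) = 4.33 - 1.08*3.8 = 0.226
N = 10^0.226 = 1.682674
T = 1/N = 1/1.682674 = 0.5943 years

0.5943


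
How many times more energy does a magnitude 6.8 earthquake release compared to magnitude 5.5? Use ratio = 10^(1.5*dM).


M2 - M1 = 6.8 - 5.5 = 1.3
1.5 * 1.3 = 1.95
ratio = 10^1.95 = 89.13

89.13


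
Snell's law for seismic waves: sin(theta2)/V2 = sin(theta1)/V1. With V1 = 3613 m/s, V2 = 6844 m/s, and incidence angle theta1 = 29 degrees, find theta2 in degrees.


sin(theta1) = sin(29 deg) = 0.48481
sin(theta2) = V2/V1 * sin(theta1) = 6844/3613 * 0.48481 = 0.918361
theta2 = arcsin(0.918361) = 66.6876 degrees

66.6876


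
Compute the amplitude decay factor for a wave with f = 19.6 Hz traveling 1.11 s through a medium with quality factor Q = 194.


pi*f*t/Q = pi*19.6*1.11/194 = 0.352312
A/A0 = exp(-0.352312) = 0.703061

0.703061


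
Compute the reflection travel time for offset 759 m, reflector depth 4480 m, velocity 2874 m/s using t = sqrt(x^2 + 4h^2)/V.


x^2 + 4h^2 = 759^2 + 4*4480^2 = 576081 + 80281600 = 80857681
sqrt(80857681) = 8992.0899
t = 8992.0899 / 2874 = 3.1288 s

3.1288


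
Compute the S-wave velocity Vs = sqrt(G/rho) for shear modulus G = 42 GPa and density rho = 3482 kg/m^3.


Convert G to Pa: G = 42e9 Pa
Compute G/rho = 42e9 / 3482 = 12062033.3142
Vs = sqrt(12062033.3142) = 3473.04 m/s

3473.04


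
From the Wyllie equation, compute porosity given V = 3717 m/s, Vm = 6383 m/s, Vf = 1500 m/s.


1/V - 1/Vm = 1/3717 - 1/6383 = 0.00011237
1/Vf - 1/Vm = 1/1500 - 1/6383 = 0.00051
phi = 0.00011237 / 0.00051 = 0.2203

0.2203


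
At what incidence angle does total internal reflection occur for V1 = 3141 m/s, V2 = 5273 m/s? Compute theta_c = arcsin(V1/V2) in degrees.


V1/V2 = 3141/5273 = 0.595676
theta_c = arcsin(0.595676) = 36.5608 degrees

36.5608


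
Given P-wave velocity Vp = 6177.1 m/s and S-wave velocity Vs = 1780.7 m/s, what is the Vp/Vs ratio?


Vp/Vs = 6177.1 / 1780.7
= 3.4689

3.4689


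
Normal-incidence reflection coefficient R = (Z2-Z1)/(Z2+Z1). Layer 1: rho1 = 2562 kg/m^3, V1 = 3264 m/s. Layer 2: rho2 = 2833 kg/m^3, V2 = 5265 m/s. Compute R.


Z1 = 2562 * 3264 = 8362368
Z2 = 2833 * 5265 = 14915745
R = (14915745 - 8362368) / (14915745 + 8362368) = 6553377 / 23278113 = 0.2815

0.2815


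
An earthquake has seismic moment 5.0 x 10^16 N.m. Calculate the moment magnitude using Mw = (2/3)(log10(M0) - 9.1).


log10(M0) = log10(5.0 x 10^16) = 16.699
Mw = 2/3 * (16.699 - 9.1)
= 2/3 * 7.599
= 5.07

5.07


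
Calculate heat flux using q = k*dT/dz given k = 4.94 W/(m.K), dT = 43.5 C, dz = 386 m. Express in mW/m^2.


q = k * dT / dz * 1000
= 4.94 * 43.5 / 386 * 1000
= 0.55671 * 1000
= 556.7098 mW/m^2

556.7098


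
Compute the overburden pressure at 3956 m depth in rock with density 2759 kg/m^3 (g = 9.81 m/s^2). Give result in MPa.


P = rho * g * z / 1e6
= 2759 * 9.81 * 3956 / 1e6
= 107072265.24 / 1e6
= 107.0723 MPa

107.0723


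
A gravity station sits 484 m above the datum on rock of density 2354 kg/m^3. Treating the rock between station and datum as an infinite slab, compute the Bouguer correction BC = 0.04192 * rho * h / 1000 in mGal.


BC = 0.04192 * rho * h / 1000
= 0.04192 * 2354 * 484 / 1000
= 47.761 mGal

47.761


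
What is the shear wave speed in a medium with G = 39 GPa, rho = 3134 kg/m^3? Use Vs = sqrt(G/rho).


Convert G to Pa: G = 39e9 Pa
Compute G/rho = 39e9 / 3134 = 12444160.8168
Vs = sqrt(12444160.8168) = 3527.63 m/s

3527.63


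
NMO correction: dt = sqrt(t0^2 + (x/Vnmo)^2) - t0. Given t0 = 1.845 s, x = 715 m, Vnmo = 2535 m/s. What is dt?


x/Vnmo = 715/2535 = 0.282051
(x/Vnmo)^2 = 0.079553
t0^2 = 3.404025
sqrt(3.404025 + 0.079553) = 1.866435
dt = 1.866435 - 1.845 = 0.021435

0.021435


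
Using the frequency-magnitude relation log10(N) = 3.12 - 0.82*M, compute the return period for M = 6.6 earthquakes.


log10(N) = 3.12 - 0.82*6.6 = -2.292
N = 10^-2.292 = 0.005105
T = 1/N = 1/0.005105 = 195.8845 years

195.8845


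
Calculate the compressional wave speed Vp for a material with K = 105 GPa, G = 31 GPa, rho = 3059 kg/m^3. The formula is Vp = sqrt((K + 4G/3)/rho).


First compute the effective modulus:
K + 4G/3 = 105e9 + 4*31e9/3 = 146333333333.33 Pa
Then divide by density:
146333333333.33 / 3059 = 47836983.7638 Pa/(kg/m^3)
Take the square root:
Vp = sqrt(47836983.7638) = 6916.43 m/s

6916.43


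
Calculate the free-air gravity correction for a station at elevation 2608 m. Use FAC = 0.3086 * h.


FAC = 0.3086 * h
= 0.3086 * 2608
= 804.8288 mGal

804.8288


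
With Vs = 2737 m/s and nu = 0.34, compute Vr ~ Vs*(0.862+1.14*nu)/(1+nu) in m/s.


Numerator factor = 0.862 + 1.14*0.34 = 1.2496
Denominator = 1 + 0.34 = 1.34
Vr = 2737 * 1.2496 / 1.34 = 2552.35 m/s

2552.35


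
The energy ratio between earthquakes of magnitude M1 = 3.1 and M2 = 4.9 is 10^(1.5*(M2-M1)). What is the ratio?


M2 - M1 = 4.9 - 3.1 = 1.8
1.5 * 1.8 = 2.7
ratio = 10^2.7 = 501.19

501.19


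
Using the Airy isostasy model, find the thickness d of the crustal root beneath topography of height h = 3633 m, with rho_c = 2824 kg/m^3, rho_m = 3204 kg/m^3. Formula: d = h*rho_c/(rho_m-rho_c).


rho_m - rho_c = 3204 - 2824 = 380
d = 3633 * 2824 / 380
= 10259592 / 380
= 26998.93 m

26998.93


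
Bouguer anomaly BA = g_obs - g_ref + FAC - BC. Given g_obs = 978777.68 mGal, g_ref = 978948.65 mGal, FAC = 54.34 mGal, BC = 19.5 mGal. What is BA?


BA = g_obs - g_ref + FAC - BC
= 978777.68 - 978948.65 + 54.34 - 19.5
= -136.13 mGal

-136.13


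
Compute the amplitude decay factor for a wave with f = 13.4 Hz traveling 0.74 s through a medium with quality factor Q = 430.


pi*f*t/Q = pi*13.4*0.74/430 = 0.072447
A/A0 = exp(-0.072447) = 0.930115

0.930115


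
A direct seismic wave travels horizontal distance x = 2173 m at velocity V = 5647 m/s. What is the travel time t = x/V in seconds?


t = x / V
= 2173 / 5647
= 0.3848 s

0.3848


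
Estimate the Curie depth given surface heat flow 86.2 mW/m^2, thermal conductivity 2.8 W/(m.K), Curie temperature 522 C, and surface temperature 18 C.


T_Curie - T_surf = 522 - 18 = 504 C
Convert q to W/m^2: 86.2 mW/m^2 = 0.0862 W/m^2
d = 504 * 2.8 / 0.0862 = 16371.23 m

16371.23


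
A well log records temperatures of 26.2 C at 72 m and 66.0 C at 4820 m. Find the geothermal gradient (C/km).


dT = 66.0 - 26.2 = 39.8 C
dz = 4820 - 72 = 4748 m
gradient = dT/dz * 1000 = 39.8/4748 * 1000 = 8.3825 C/km

8.3825


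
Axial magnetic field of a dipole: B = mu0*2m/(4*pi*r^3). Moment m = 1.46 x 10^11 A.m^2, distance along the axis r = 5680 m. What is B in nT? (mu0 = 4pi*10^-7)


m = 1.46 x 10^11 = 146000000000 A.m^2
2m = 292000000000 A.m^2
r^3 = 5680^3 = 183250432000
B = (4pi*10^-7) * 292000000000 / (4*pi * 183250432000) * 1e9
= 366938.021939 / 2302792843753.42 * 1e9
= 159.3448 nT

159.3448


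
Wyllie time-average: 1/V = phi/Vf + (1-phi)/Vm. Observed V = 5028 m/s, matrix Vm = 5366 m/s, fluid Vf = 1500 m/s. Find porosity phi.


1/V - 1/Vm = 1/5028 - 1/5366 = 1.253e-05
1/Vf - 1/Vm = 1/1500 - 1/5366 = 0.00048031
phi = 1.253e-05 / 0.00048031 = 0.0261

0.0261


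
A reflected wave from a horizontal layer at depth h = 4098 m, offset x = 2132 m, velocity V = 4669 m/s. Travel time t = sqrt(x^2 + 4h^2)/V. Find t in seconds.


x^2 + 4h^2 = 2132^2 + 4*4098^2 = 4545424 + 67174416 = 71719840
sqrt(71719840) = 8468.7567
t = 8468.7567 / 4669 = 1.8138 s

1.8138


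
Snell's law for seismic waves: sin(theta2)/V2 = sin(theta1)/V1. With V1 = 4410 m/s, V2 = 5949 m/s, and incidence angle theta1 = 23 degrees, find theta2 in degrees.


sin(theta1) = sin(23 deg) = 0.390731
sin(theta2) = V2/V1 * sin(theta1) = 5949/4410 * 0.390731 = 0.527088
theta2 = arcsin(0.527088) = 31.8089 degrees

31.8089


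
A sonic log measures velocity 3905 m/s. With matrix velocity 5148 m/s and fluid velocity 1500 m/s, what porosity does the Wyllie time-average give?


1/V - 1/Vm = 1/3905 - 1/5148 = 6.183e-05
1/Vf - 1/Vm = 1/1500 - 1/5148 = 0.00047242
phi = 6.183e-05 / 0.00047242 = 0.1309

0.1309


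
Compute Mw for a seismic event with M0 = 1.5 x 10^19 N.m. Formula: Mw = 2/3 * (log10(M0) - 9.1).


log10(M0) = log10(1.5 x 10^19) = 19.1761
Mw = 2/3 * (19.1761 - 9.1)
= 2/3 * 10.0761
= 6.72

6.72


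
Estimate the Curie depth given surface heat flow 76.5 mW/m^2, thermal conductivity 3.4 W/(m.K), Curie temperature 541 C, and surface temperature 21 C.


T_Curie - T_surf = 541 - 21 = 520 C
Convert q to W/m^2: 76.5 mW/m^2 = 0.0765 W/m^2
d = 520 * 3.4 / 0.0765 = 23111.11 m

23111.11


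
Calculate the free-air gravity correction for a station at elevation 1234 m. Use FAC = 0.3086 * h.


FAC = 0.3086 * h
= 0.3086 * 1234
= 380.8124 mGal

380.8124


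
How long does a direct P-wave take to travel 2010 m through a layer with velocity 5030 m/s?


t = x / V
= 2010 / 5030
= 0.3996 s

0.3996


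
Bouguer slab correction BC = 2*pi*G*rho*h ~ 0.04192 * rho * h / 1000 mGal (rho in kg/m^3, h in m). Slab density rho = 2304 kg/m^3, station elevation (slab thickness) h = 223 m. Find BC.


BC = 0.04192 * rho * h / 1000
= 0.04192 * 2304 * 223 / 1000
= 21.5382 mGal

21.5382


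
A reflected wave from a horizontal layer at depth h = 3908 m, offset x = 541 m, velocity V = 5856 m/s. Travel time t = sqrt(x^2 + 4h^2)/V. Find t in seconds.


x^2 + 4h^2 = 541^2 + 4*3908^2 = 292681 + 61089856 = 61382537
sqrt(61382537) = 7834.7008
t = 7834.7008 / 5856 = 1.3379 s

1.3379


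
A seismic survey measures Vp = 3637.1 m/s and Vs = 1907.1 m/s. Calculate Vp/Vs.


Vp/Vs = 3637.1 / 1907.1
= 1.9071

1.9071


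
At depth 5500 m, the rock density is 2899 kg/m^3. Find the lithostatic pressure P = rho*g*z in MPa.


P = rho * g * z / 1e6
= 2899 * 9.81 * 5500 / 1e6
= 156415545.0 / 1e6
= 156.4155 MPa

156.4155


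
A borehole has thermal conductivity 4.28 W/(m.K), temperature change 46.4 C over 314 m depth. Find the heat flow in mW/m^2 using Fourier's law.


q = k * dT / dz * 1000
= 4.28 * 46.4 / 314 * 1000
= 0.632459 * 1000
= 632.4586 mW/m^2

632.4586


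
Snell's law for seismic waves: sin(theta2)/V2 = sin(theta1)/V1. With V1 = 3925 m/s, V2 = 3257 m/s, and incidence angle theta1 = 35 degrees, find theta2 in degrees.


sin(theta1) = sin(35 deg) = 0.573576
sin(theta2) = V2/V1 * sin(theta1) = 3257/3925 * 0.573576 = 0.475959
theta2 = arcsin(0.475959) = 28.4218 degrees

28.4218


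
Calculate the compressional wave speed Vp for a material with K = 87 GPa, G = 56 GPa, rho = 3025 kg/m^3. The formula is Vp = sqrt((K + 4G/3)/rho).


First compute the effective modulus:
K + 4G/3 = 87e9 + 4*56e9/3 = 161666666666.67 Pa
Then divide by density:
161666666666.67 / 3025 = 53443526.1708 Pa/(kg/m^3)
Take the square root:
Vp = sqrt(53443526.1708) = 7310.51 m/s

7310.51


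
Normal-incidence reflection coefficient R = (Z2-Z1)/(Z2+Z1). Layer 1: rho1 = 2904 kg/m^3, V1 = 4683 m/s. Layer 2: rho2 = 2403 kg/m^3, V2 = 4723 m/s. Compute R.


Z1 = 2904 * 4683 = 13599432
Z2 = 2403 * 4723 = 11349369
R = (11349369 - 13599432) / (11349369 + 13599432) = -2250063 / 24948801 = -0.0902

-0.0902


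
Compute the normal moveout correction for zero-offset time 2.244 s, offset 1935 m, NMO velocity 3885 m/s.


x/Vnmo = 1935/3885 = 0.498069
(x/Vnmo)^2 = 0.248073
t0^2 = 5.035536
sqrt(5.035536 + 0.248073) = 2.29861
dt = 2.29861 - 2.244 = 0.05461

0.05461


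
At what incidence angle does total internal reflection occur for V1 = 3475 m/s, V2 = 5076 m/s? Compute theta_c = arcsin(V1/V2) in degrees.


V1/V2 = 3475/5076 = 0.684594
theta_c = arcsin(0.684594) = 43.2037 degrees

43.2037


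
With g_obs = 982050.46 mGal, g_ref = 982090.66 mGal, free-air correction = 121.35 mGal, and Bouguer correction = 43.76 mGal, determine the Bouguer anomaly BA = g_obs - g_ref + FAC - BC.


BA = g_obs - g_ref + FAC - BC
= 982050.46 - 982090.66 + 121.35 - 43.76
= 37.39 mGal

37.39


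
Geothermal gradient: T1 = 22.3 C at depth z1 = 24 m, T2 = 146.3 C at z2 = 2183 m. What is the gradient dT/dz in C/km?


dT = 146.3 - 22.3 = 124.0 C
dz = 2183 - 24 = 2159 m
gradient = dT/dz * 1000 = 124.0/2159 * 1000 = 57.434 C/km

57.434


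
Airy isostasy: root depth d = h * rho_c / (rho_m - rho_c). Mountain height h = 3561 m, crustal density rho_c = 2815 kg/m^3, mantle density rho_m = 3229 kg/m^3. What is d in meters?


rho_m - rho_c = 3229 - 2815 = 414
d = 3561 * 2815 / 414
= 10024215 / 414
= 24213.08 m

24213.08


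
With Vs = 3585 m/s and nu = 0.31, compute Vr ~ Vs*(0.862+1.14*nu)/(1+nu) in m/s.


Numerator factor = 0.862 + 1.14*0.31 = 1.2154
Denominator = 1 + 0.31 = 1.31
Vr = 3585 * 1.2154 / 1.31 = 3326.11 m/s

3326.11


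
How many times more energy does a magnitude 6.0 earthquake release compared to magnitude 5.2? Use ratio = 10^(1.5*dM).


M2 - M1 = 6.0 - 5.2 = 0.8
1.5 * 0.8 = 1.2
ratio = 10^1.2 = 15.85

15.85


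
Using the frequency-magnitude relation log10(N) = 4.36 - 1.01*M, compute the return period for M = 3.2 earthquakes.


log10(N) = 4.36 - 1.01*3.2 = 1.128
N = 10^1.128 = 13.42765
T = 1/N = 1/13.42765 = 0.0745 years

0.0745


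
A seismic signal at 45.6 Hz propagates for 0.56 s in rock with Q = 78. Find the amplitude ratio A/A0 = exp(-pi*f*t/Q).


pi*f*t/Q = pi*45.6*0.56/78 = 1.028509
A/A0 = exp(-1.028509) = 0.35754

0.35754


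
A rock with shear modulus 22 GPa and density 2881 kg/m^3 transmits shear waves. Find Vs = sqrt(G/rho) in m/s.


Convert G to Pa: G = 22e9 Pa
Compute G/rho = 22e9 / 2881 = 7636237.4176
Vs = sqrt(7636237.4176) = 2763.37 m/s

2763.37


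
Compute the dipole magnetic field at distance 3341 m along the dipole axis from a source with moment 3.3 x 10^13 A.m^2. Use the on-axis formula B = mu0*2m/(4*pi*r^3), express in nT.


m = 3.3 x 10^13 = 33000000000000 A.m^2
2m = 66000000000000 A.m^2
r^3 = 3341^3 = 37293180821
B = (4pi*10^-7) * 66000000000000 / (4*pi * 37293180821) * 1e9
= 82938046.054771 / 468639931585.0 * 1e9
= 176976.0545 nT

176976.0545


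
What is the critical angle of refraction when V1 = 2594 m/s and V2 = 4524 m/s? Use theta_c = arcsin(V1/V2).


V1/V2 = 2594/4524 = 0.573386
theta_c = arcsin(0.573386) = 34.9867 degrees

34.9867


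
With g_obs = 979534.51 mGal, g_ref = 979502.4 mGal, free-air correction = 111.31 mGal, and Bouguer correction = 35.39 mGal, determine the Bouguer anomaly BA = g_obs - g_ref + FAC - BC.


BA = g_obs - g_ref + FAC - BC
= 979534.51 - 979502.4 + 111.31 - 35.39
= 108.03 mGal

108.03


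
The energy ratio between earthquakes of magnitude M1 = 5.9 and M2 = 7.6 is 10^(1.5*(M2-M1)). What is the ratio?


M2 - M1 = 7.6 - 5.9 = 1.7
1.5 * 1.7 = 2.55
ratio = 10^2.55 = 354.81

354.81


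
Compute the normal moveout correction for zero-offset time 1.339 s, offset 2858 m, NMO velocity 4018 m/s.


x/Vnmo = 2858/4018 = 0.711299
(x/Vnmo)^2 = 0.505946
t0^2 = 1.792921
sqrt(1.792921 + 0.505946) = 1.516202
dt = 1.516202 - 1.339 = 0.177202

0.177202


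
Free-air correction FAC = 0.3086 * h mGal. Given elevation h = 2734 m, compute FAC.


FAC = 0.3086 * h
= 0.3086 * 2734
= 843.7124 mGal

843.7124


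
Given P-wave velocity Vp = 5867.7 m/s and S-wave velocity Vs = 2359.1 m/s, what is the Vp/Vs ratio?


Vp/Vs = 5867.7 / 2359.1
= 2.4873

2.4873


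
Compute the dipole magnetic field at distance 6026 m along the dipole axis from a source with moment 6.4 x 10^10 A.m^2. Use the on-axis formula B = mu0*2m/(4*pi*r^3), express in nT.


m = 6.4 x 10^10 = 64000000000 A.m^2
2m = 128000000000 A.m^2
r^3 = 6026^3 = 218820185576
B = (4pi*10^-7) * 128000000000 / (4*pi * 218820185576) * 1e9
= 160849.543864 / 2749775549850.87 * 1e9
= 58.4955 nT

58.4955


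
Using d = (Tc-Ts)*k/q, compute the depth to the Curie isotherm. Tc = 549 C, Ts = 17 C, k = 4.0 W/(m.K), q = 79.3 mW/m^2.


T_Curie - T_surf = 549 - 17 = 532 C
Convert q to W/m^2: 79.3 mW/m^2 = 0.0793 W/m^2
d = 532 * 4.0 / 0.0793 = 26834.8 m

26834.8


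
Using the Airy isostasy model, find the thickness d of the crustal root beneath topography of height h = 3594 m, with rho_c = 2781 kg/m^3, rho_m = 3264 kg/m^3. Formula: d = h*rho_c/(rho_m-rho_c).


rho_m - rho_c = 3264 - 2781 = 483
d = 3594 * 2781 / 483
= 9994914 / 483
= 20693.4 m

20693.4


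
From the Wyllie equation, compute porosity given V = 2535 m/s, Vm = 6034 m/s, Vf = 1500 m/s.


1/V - 1/Vm = 1/2535 - 1/6034 = 0.00022875
1/Vf - 1/Vm = 1/1500 - 1/6034 = 0.00050094
phi = 0.00022875 / 0.00050094 = 0.4566

0.4566


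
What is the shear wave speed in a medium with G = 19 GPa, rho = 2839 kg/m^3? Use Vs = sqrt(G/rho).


Convert G to Pa: G = 19e9 Pa
Compute G/rho = 19e9 / 2839 = 6692497.3582
Vs = sqrt(6692497.3582) = 2586.99 m/s

2586.99


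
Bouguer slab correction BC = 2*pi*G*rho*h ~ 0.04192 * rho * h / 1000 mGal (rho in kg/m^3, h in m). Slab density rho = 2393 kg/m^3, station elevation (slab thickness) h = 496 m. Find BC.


BC = 0.04192 * rho * h / 1000
= 0.04192 * 2393 * 496 / 1000
= 49.756 mGal

49.756


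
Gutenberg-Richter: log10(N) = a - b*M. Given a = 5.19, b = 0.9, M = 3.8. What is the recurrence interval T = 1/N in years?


log10(N) = 5.19 - 0.9*3.8 = 1.77
N = 10^1.77 = 58.884366
T = 1/N = 1/58.884366 = 0.017 years

0.017


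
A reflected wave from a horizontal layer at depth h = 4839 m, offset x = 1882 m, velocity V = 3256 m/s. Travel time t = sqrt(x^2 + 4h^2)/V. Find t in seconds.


x^2 + 4h^2 = 1882^2 + 4*4839^2 = 3541924 + 93663684 = 97205608
sqrt(97205608) = 9859.2904
t = 9859.2904 / 3256 = 3.028 s

3.028


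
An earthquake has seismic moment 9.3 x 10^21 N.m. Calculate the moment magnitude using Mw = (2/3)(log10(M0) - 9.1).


log10(M0) = log10(9.3 x 10^21) = 21.9685
Mw = 2/3 * (21.9685 - 9.1)
= 2/3 * 12.8685
= 8.58

8.58


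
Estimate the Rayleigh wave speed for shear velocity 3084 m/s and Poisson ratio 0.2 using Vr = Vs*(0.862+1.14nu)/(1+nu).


Numerator factor = 0.862 + 1.14*0.2 = 1.09
Denominator = 1 + 0.2 = 1.2
Vr = 3084 * 1.09 / 1.2 = 2801.3 m/s

2801.3


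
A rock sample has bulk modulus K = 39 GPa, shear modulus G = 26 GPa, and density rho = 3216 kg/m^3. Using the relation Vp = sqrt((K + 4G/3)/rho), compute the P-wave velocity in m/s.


First compute the effective modulus:
K + 4G/3 = 39e9 + 4*26e9/3 = 73666666666.67 Pa
Then divide by density:
73666666666.67 / 3216 = 22906301.8242 Pa/(kg/m^3)
Take the square root:
Vp = sqrt(22906301.8242) = 4786.05 m/s

4786.05


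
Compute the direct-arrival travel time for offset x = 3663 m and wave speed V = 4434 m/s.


t = x / V
= 3663 / 4434
= 0.8261 s

0.8261


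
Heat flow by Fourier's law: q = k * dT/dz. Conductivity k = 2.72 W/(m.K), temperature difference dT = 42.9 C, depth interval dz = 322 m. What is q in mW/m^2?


q = k * dT / dz * 1000
= 2.72 * 42.9 / 322 * 1000
= 0.362385 * 1000
= 362.3851 mW/m^2

362.3851


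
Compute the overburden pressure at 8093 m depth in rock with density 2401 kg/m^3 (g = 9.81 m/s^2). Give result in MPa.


P = rho * g * z / 1e6
= 2401 * 9.81 * 8093 / 1e6
= 190620984.33 / 1e6
= 190.621 MPa

190.621


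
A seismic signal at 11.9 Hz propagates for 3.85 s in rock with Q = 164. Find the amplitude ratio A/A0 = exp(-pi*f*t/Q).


pi*f*t/Q = pi*11.9*3.85/164 = 0.877635
A/A0 = exp(-0.877635) = 0.415765

0.415765


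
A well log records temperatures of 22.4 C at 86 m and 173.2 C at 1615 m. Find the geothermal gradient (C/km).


dT = 173.2 - 22.4 = 150.8 C
dz = 1615 - 86 = 1529 m
gradient = dT/dz * 1000 = 150.8/1529 * 1000 = 98.6266 C/km

98.6266


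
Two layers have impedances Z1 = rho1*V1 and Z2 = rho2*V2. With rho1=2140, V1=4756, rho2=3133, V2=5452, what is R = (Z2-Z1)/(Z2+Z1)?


Z1 = 2140 * 4756 = 10177840
Z2 = 3133 * 5452 = 17081116
R = (17081116 - 10177840) / (17081116 + 10177840) = 6903276 / 27258956 = 0.2532

0.2532


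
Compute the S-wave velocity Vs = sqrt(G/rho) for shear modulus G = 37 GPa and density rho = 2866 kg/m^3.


Convert G to Pa: G = 37e9 Pa
Compute G/rho = 37e9 / 2866 = 12909979.0649
Vs = sqrt(12909979.0649) = 3593.05 m/s

3593.05


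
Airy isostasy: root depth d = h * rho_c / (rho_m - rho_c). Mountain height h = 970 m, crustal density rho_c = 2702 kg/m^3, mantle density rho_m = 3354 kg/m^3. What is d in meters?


rho_m - rho_c = 3354 - 2702 = 652
d = 970 * 2702 / 652
= 2620940 / 652
= 4019.85 m

4019.85


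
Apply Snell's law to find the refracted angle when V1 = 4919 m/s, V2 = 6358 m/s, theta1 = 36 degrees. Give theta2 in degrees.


sin(theta1) = sin(36 deg) = 0.587785
sin(theta2) = V2/V1 * sin(theta1) = 6358/4919 * 0.587785 = 0.759735
theta2 = arcsin(0.759735) = 49.4409 degrees

49.4409


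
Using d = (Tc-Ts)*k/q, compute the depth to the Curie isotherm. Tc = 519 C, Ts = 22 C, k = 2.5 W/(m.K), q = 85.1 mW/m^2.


T_Curie - T_surf = 519 - 22 = 497 C
Convert q to W/m^2: 85.1 mW/m^2 = 0.0851 W/m^2
d = 497 * 2.5 / 0.0851 = 14600.47 m

14600.47


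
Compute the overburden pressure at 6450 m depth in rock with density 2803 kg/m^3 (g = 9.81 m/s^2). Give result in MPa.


P = rho * g * z / 1e6
= 2803 * 9.81 * 6450 / 1e6
= 177358423.5 / 1e6
= 177.3584 MPa

177.3584


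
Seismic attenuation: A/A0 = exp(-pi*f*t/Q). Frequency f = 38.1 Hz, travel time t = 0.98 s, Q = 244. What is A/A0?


pi*f*t/Q = pi*38.1*0.98/244 = 0.480741
A/A0 = exp(-0.480741) = 0.618325

0.618325


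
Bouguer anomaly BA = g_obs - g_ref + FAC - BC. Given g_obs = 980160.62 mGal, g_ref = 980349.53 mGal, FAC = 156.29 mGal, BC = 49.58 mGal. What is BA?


BA = g_obs - g_ref + FAC - BC
= 980160.62 - 980349.53 + 156.29 - 49.58
= -82.2 mGal

-82.2


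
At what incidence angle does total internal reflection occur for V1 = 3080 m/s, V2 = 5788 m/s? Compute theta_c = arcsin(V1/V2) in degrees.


V1/V2 = 3080/5788 = 0.532135
theta_c = arcsin(0.532135) = 32.1499 degrees

32.1499


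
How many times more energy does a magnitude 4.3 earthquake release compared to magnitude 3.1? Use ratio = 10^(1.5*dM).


M2 - M1 = 4.3 - 3.1 = 1.2
1.5 * 1.2 = 1.8
ratio = 10^1.8 = 63.1

63.1


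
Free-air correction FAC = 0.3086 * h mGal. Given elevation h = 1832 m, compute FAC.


FAC = 0.3086 * h
= 0.3086 * 1832
= 565.3552 mGal

565.3552


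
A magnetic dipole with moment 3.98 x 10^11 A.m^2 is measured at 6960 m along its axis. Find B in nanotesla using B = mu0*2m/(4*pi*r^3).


m = 3.98 x 10^11 = 398000000000 A.m^2
2m = 796000000000 A.m^2
r^3 = 6960^3 = 337153536000
B = (4pi*10^-7) * 796000000000 / (4*pi * 337153536000) * 1e9
= 1000283.100903 / 4236796287317.69 * 1e9
= 236.0942 nT

236.0942


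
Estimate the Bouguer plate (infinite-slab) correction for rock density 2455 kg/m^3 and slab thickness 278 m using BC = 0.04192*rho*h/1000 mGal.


BC = 0.04192 * rho * h / 1000
= 0.04192 * 2455 * 278 / 1000
= 28.61 mGal

28.61


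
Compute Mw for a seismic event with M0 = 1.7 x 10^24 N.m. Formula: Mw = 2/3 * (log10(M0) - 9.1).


log10(M0) = log10(1.7 x 10^24) = 24.2304
Mw = 2/3 * (24.2304 - 9.1)
= 2/3 * 15.1304
= 10.09

10.09


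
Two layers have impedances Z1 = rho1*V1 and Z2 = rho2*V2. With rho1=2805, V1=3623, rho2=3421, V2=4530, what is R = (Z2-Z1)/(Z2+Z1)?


Z1 = 2805 * 3623 = 10162515
Z2 = 3421 * 4530 = 15497130
R = (15497130 - 10162515) / (15497130 + 10162515) = 5334615 / 25659645 = 0.2079

0.2079


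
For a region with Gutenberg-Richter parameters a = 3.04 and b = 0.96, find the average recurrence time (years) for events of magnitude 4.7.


log10(N) = 3.04 - 0.96*4.7 = -1.472
N = 10^-1.472 = 0.033729
T = 1/N = 1/0.033729 = 29.6483 years

29.6483


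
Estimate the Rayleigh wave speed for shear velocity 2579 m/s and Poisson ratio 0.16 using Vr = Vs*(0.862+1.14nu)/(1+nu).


Numerator factor = 0.862 + 1.14*0.16 = 1.0444
Denominator = 1 + 0.16 = 1.16
Vr = 2579 * 1.0444 / 1.16 = 2321.99 m/s

2321.99


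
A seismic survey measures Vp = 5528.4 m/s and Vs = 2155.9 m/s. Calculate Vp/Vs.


Vp/Vs = 5528.4 / 2155.9
= 2.5643

2.5643


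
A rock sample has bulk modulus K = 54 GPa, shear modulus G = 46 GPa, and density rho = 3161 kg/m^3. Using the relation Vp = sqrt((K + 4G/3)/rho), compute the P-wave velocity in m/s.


First compute the effective modulus:
K + 4G/3 = 54e9 + 4*46e9/3 = 115333333333.33 Pa
Then divide by density:
115333333333.33 / 3161 = 36486343.984 Pa/(kg/m^3)
Take the square root:
Vp = sqrt(36486343.984) = 6040.39 m/s

6040.39


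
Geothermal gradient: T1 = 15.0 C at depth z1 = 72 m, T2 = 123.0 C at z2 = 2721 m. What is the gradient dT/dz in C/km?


dT = 123.0 - 15.0 = 108.0 C
dz = 2721 - 72 = 2649 m
gradient = dT/dz * 1000 = 108.0/2649 * 1000 = 40.7701 C/km

40.7701


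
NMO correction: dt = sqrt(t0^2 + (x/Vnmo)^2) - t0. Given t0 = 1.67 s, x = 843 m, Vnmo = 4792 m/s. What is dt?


x/Vnmo = 843/4792 = 0.175918
(x/Vnmo)^2 = 0.030947
t0^2 = 2.7889
sqrt(2.7889 + 0.030947) = 1.67924
dt = 1.67924 - 1.67 = 0.00924

0.00924


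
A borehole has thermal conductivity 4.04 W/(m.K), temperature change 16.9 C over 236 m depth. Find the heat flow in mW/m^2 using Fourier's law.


q = k * dT / dz * 1000
= 4.04 * 16.9 / 236 * 1000
= 0.289305 * 1000
= 289.3051 mW/m^2

289.3051


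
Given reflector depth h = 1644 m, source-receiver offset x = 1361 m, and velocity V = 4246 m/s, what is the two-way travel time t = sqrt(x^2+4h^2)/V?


x^2 + 4h^2 = 1361^2 + 4*1644^2 = 1852321 + 10810944 = 12663265
sqrt(12663265) = 3558.5482
t = 3558.5482 / 4246 = 0.8381 s

0.8381


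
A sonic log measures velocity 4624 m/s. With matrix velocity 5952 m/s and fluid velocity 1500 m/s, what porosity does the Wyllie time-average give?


1/V - 1/Vm = 1/4624 - 1/5952 = 4.825e-05
1/Vf - 1/Vm = 1/1500 - 1/5952 = 0.00049866
phi = 4.825e-05 / 0.00049866 = 0.0968

0.0968


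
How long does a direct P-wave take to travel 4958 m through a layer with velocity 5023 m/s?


t = x / V
= 4958 / 5023
= 0.9871 s

0.9871


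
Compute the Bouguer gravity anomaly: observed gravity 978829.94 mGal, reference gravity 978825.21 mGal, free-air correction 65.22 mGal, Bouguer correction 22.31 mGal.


BA = g_obs - g_ref + FAC - BC
= 978829.94 - 978825.21 + 65.22 - 22.31
= 47.64 mGal

47.64


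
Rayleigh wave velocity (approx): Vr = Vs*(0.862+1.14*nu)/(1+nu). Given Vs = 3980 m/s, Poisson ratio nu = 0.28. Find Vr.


Numerator factor = 0.862 + 1.14*0.28 = 1.1812
Denominator = 1 + 0.28 = 1.28
Vr = 3980 * 1.1812 / 1.28 = 3672.79 m/s

3672.79


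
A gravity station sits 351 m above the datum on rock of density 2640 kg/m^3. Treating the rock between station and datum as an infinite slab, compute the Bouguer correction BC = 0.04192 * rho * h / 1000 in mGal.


BC = 0.04192 * rho * h / 1000
= 0.04192 * 2640 * 351 / 1000
= 38.8447 mGal

38.8447


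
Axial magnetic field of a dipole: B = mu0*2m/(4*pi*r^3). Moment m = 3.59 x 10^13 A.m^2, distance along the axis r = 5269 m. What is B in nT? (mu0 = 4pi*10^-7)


m = 3.59 x 10^13 = 35900000000000 A.m^2
2m = 71800000000000 A.m^2
r^3 = 5269^3 = 146279880109
B = (4pi*10^-7) * 71800000000000 / (4*pi * 146279880109) * 1e9
= 90226541.011099 / 1838207186873.72 * 1e9
= 49083.9888 nT

49083.9888


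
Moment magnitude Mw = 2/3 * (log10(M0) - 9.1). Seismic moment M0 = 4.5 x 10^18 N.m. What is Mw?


log10(M0) = log10(4.5 x 10^18) = 18.6532
Mw = 2/3 * (18.6532 - 9.1)
= 2/3 * 9.5532
= 6.37

6.37


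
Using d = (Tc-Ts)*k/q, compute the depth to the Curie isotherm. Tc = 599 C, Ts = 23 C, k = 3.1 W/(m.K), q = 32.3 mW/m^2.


T_Curie - T_surf = 599 - 23 = 576 C
Convert q to W/m^2: 32.3 mW/m^2 = 0.0323 W/m^2
d = 576 * 3.1 / 0.0323 = 55281.73 m

55281.73


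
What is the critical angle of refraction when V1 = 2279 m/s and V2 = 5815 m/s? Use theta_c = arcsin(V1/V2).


V1/V2 = 2279/5815 = 0.391917
theta_c = arcsin(0.391917) = 23.0739 degrees

23.0739


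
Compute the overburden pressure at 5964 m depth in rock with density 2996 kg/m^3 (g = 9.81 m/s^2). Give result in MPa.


P = rho * g * z / 1e6
= 2996 * 9.81 * 5964 / 1e6
= 175286492.64 / 1e6
= 175.2865 MPa

175.2865


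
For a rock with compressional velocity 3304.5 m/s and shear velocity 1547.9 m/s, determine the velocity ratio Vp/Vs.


Vp/Vs = 3304.5 / 1547.9
= 2.1348

2.1348


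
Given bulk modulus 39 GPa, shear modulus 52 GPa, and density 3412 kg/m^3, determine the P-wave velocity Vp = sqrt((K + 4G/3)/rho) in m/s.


First compute the effective modulus:
K + 4G/3 = 39e9 + 4*52e9/3 = 108333333333.33 Pa
Then divide by density:
108333333333.33 / 3412 = 31750683.8609 Pa/(kg/m^3)
Take the square root:
Vp = sqrt(31750683.8609) = 5634.77 m/s

5634.77


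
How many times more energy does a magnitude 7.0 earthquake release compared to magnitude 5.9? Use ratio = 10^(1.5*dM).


M2 - M1 = 7.0 - 5.9 = 1.1
1.5 * 1.1 = 1.65
ratio = 10^1.65 = 44.67

44.67


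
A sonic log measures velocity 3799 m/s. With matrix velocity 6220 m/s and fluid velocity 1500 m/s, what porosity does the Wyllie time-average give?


1/V - 1/Vm = 1/3799 - 1/6220 = 0.00010246
1/Vf - 1/Vm = 1/1500 - 1/6220 = 0.00050589
phi = 0.00010246 / 0.00050589 = 0.2025

0.2025


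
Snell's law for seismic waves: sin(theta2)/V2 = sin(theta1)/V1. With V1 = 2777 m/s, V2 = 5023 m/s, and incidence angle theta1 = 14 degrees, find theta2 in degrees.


sin(theta1) = sin(14 deg) = 0.241922
sin(theta2) = V2/V1 * sin(theta1) = 5023/2777 * 0.241922 = 0.437585
theta2 = arcsin(0.437585) = 25.9499 degrees

25.9499


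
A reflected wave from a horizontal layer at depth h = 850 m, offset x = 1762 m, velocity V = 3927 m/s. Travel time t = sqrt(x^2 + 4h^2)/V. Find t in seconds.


x^2 + 4h^2 = 1762^2 + 4*850^2 = 3104644 + 2890000 = 5994644
sqrt(5994644) = 2448.3962
t = 2448.3962 / 3927 = 0.6235 s

0.6235
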